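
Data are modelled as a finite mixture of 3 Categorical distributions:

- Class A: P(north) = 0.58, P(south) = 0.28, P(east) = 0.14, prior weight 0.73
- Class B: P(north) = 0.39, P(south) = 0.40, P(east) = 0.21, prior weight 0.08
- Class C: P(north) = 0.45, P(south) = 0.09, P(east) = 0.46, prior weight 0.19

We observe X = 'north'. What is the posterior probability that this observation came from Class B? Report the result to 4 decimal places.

The responsibility of component k is π_k f_k(x) divided by Σ_j π_j f_j(x).
Categorical probabilities:
  L_A = P(north | comp) = 0.58
  L_B = P(north | comp) = 0.39
  L_C = P(north | comp) = 0.45
Weight by the priors:
  π_A·L_A = 0.73 × 0.58 = 0.4234
  π_B·L_B = 0.08 × 0.39 = 0.0312
  π_C·L_C = 0.19 × 0.45 = 0.0855
Sum: 0.4234 + 0.0312 + 0.0855 = 0.5401
P(Class B | data) ≈ 0.0578

0.0578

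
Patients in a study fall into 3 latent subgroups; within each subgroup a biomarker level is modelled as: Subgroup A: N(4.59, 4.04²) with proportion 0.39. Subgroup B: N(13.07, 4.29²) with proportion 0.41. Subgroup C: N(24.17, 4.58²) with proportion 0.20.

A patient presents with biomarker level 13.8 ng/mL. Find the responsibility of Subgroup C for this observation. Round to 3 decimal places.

0.032

The responsibility of component k is π_k f_k(x) divided by Σ_j π_j f_j(x).
Component likelihoods at x = 13.8 ng/mL:
  f_A = 0.00734522
  f_B = 0.0916569
  f_C = 0.00671158
Unnormalised posteriors:
  π_A·f_A = 0.39 × 0.00734522 = 0.00286463
  π_B·f_B = 0.41 × 0.0916569 = 0.0375793
  π_C·f_C = 0.20 × 0.00671158 = 0.00134232
Denominator: 0.00286463 + 0.0375793 + 0.00134232 = 0.0417863
So the posterior for Subgroup C is 0.00134232 / 0.0417863 ≈ 0.032.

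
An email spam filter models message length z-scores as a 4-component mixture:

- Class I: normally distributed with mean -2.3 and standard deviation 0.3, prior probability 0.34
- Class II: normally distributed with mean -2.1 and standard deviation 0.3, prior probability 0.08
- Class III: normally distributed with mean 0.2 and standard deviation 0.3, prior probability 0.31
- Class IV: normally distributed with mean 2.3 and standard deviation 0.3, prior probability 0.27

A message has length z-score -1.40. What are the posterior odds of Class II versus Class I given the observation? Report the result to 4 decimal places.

The posterior odds equal the prior odds times the likelihood ratio: (P(Z=i)/P(Z=j))·(f_i(x)/f_j(x)).
Normal densities:
  p_I = (1/(0.3·√(2π)))·exp(−(-1.40−-2.3)²/(2·0.3²)) = 1.329808·exp(-4.50000) = 0.0147728
  p_II = (1/(0.3·√(2π)))·exp(−(-1.40−-2.1)²/(2·0.3²)) = 1.329808·exp(-2.72222) = 0.0874063
  p_III = (1/(0.3·√(2π)))·exp(−(-1.40−0.2)²/(2·0.3²)) = 1.329808·exp(-14.22222) = 8.85434e-07
  p_IV = (1/(0.3·√(2π)))·exp(−(-1.40−2.3)²/(2·0.3²)) = 1.329808·exp(-76.05556) = 1.2396e-33
Posterior odds = (P(Z=II)·p_II) / (P(Z=I)·p_I) = (0.08·0.0874063) / (0.34·0.0147728) = 0.0069925 / 0.00502276 ≈ 1.3922

1.3922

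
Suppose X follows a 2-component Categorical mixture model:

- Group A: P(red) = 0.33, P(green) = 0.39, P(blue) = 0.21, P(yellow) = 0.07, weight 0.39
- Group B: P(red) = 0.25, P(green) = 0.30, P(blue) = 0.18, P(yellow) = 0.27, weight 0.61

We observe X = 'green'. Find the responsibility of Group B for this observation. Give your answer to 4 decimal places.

Posterior ∝ prior × likelihood, so P(k | x) ∝ P(Z=k) f_k(x); normalise over all components.
Categorical probabilities:
  f_A = 0.39
  f_B = 0.3
Weight by the priors:
  P(Z=A)·f_A = 0.39 × 0.39 = 0.1521
  P(Z=B)·f_B = 0.61 × 0.3 = 0.183
Normaliser: 0.1521 + 0.183 = 0.3351
Responsibility of Group B: 0.183 / 0.3351 ≈ 0.5461

0.5461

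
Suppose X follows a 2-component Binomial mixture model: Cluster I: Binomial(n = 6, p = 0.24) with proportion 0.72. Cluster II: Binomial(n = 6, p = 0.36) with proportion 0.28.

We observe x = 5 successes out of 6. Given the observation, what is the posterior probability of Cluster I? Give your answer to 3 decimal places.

Apply Bayes' rule: the posterior for each component is proportional to its prior times its likelihood at x.
Evaluate each component's likelihood at the observed value:
  p_I = 0.00363096
  p_II = 0.023219
Weight by the priors:
  w_I·p_I = 0.72 × 0.00363096 = 0.00261429
  w_II·p_II = 0.28 × 0.023219 = 0.00650132
Normaliser: 0.00261429 + 0.00650132 = 0.00911561
Responsibility of Cluster I: 0.00261429 / 0.00911561 ≈ 0.287

0.287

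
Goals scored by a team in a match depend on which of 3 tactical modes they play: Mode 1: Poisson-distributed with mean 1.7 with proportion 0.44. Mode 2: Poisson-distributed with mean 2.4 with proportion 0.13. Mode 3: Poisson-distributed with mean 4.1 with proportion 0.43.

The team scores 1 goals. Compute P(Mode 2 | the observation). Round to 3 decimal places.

0.146

The responsibility of component k is P(Z=k) f_k(x) divided by Σ_j P(Z=j) f_j(x).
Poisson probabilities:
  L_1 = e^(−1.7)·1.7^1/1! = 0.310562
  L_2 = e^(−2.4)·2.4^1/1! = 0.217723
  L_3 = e^(−4.1)·4.1^1/1! = 0.067948
Unnormalised posteriors:
  P(Z=1)·L_1 = 0.44 × 0.310562 = 0.136647
  P(Z=2)·L_2 = 0.13 × 0.217723 = 0.028304
  P(Z=3)·L_3 = 0.43 × 0.067948 = 0.0292176
Sum: 0.136647 + 0.028304 + 0.0292176 = 0.194169
So the posterior for Mode 2 is 0.028304 / 0.194169 ≈ 0.146.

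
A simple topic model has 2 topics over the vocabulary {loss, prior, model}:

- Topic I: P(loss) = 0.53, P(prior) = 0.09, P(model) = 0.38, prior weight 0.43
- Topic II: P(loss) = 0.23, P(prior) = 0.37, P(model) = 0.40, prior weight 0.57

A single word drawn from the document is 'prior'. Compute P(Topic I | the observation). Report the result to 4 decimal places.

0.1550

Posterior ∝ prior × likelihood, so P(k | x) ∝ w_k f_k(x); normalise over all components.
Component likelihoods at x = 'prior':
  p_I = P(prior | comp) = 0.09
  p_II = P(prior | comp) = 0.37
Unnormalised posteriors:
  w_I·p_I = 0.43 × 0.09 = 0.0387
  w_II·p_II = 0.57 × 0.37 = 0.2109
Marginal: 0.0387 + 0.2109 = 0.2496
P(Topic I | data) = 0.0387 / 0.2496 ≈ 0.1550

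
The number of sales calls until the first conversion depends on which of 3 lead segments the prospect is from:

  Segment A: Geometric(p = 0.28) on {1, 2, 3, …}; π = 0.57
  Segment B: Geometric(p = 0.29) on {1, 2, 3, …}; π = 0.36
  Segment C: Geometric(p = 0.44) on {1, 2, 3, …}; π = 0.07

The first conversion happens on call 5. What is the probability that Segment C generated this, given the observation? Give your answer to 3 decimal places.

0.042

By Bayes' theorem, P(k | x) = w_k f_k(x) / Σ_j w_j f_j(x).
Geometric probabilities:
  f_A = 0.28·(1−0.28)^4 = 0.28·0.268739 = 0.0752468
  f_B = 0.29·(1−0.29)^4 = 0.29·0.254117 = 0.0736939
  f_C = 0.44·(1−0.44)^4 = 0.44·0.098345 = 0.0432718
Unnormalised posteriors:
  w_A·f_A = 0.57 × 0.0752468 = 0.0428907
  w_B·f_B = 0.36 × 0.0736939 = 0.0265298
  w_C·f_C = 0.07 × 0.0432718 = 0.00302902
Evidence: 0.0428907 + 0.0265298 + 0.00302902 = 0.0724495
P(Segment C | 5) = 0.00302902 / 0.0724495 ≈ 0.042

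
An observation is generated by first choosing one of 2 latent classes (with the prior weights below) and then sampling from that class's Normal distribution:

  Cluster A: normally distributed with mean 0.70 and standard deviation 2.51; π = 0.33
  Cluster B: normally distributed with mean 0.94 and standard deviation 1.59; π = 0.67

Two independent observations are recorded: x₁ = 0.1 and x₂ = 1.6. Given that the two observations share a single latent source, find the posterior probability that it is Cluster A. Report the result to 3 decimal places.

0.184

Posterior ∝ prior × likelihood, so P(k | x) ∝ π_k f_k(x); normalise over all components.
Since both observations come from the same component, the likelihood for component k is f_k(x₁)·f_k(x₂).
  p_A = [(1/(2.51·√(2π)))·exp(−(0.1−0.70)²/(2·2.51²)) = 0.158941·exp(-0.02857) = 0.154464] × [0.149045] = 0.0230222
  p_B = [(1/(1.59·√(2π)))·exp(−(0.1−0.94)²/(2·1.59²)) = 0.250907·exp(-0.13955) = 0.218226] × [0.230196] = 0.0502348
Weight by the priors:
  π_A·p_A = 0.33 × 0.0230222 = 0.00759731
  π_B·p_B = 0.67 × 0.0502348 = 0.0336573
Marginal: 0.00759731 + 0.0336573 = 0.0412546
P(Cluster A | x) ≈ 0.184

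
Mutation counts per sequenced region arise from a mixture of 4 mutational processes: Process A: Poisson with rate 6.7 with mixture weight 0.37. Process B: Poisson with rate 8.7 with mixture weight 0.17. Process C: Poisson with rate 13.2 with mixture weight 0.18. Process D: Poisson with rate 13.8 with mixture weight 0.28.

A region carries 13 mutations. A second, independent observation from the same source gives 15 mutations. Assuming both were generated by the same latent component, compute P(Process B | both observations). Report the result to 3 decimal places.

0.024

By Bayes' theorem, P(k | x) = w_k f_k(x) / Σ_j w_j f_j(x).
Since both observations come from the same component, the likelihood for component k is f_k(x₁)·f_k(x₂).
  f_A = [e^(−6.7)·6.7^13/13! = 0.0108372] × [0.00231659] = 2.51055e-05
  f_B = [e^(−8.7)·8.7^13/13! = 0.0437631] × [0.0157735] = 0.000690296
  f_C = [e^(−13.2)·13.2^13/13! = 0.109773] × [0.0910798] = 0.00999806
  f_D = [e^(−13.8)·13.8^13/13! = 0.10737] × [0.0973695] = 0.0104546
Unnormalised posteriors:
  w_A·f_A = 0.37 × 2.51055e-05 = 9.28903e-06
  w_B·f_B = 0.17 × 0.000690296 = 0.00011735
  w_C·f_C = 0.18 × 0.00999806 = 0.00179965
  w_D·f_D = 0.28 × 0.0104546 = 0.00292728
Evidence: 9.28903e-06 + 0.00011735 + 0.00179965 + 0.00292728 = 0.00485357
Responsibility of Process B: 0.00011735 / 0.00485357 ≈ 0.024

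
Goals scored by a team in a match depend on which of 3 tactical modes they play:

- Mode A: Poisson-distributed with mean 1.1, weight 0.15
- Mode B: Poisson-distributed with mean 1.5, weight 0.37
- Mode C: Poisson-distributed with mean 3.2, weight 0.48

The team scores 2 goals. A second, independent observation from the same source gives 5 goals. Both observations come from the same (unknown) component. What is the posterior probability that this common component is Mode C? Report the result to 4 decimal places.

0.8876

P(component k | x) = w_k·f_k(x) / marginal(x), where marginal(x) = Σ_j w_j·f_j(x).
Since both observations come from the same component, the likelihood for component k is f_k(x₁)·f_k(x₂).
  L_A = [0.201387] × [0.00446744] = 0.000899683
  L_B = [0.251021] × [0.01412] = 0.00354441
  L_C = [0.208702] × [0.113979] = 0.0237878
Prior × likelihood for each component:
  w_A·L_A = 0.15 × 0.000899683 = 0.000134953
  w_B·L_B = 0.37 × 0.00354441 = 0.00131143
  w_C·L_C = 0.48 × 0.0237878 = 0.0114181
Marginal: 0.000134953 + 0.00131143 + 0.0114181 = 0.0128645
P(Mode C | data) = 0.0114181 / 0.0128645 ≈ 0.8876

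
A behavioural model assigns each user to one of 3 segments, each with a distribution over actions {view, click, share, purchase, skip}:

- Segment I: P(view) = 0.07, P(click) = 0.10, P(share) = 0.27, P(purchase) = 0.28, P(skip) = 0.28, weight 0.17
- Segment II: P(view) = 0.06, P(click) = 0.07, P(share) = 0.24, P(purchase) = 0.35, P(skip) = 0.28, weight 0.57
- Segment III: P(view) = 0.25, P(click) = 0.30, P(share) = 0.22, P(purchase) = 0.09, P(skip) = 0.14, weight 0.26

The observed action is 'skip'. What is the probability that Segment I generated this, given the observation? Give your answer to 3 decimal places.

0.195

P(component k | x) = π_k·f_k(x) / marginal(x), where marginal(x) = Σ_j π_j·f_j(x).
Categorical probabilities:
  f_I = P(skip | comp) = 0.28
  f_II = P(skip | comp) = 0.28
  f_III = P(skip | comp) = 0.14
Weight by the priors:
  π_I·f_I = 0.17 × 0.28 = 0.0476
  π_II·f_II = 0.57 × 0.28 = 0.1596
  π_III·f_III = 0.26 × 0.14 = 0.0364
Sum: 0.0476 + 0.1596 + 0.0364 = 0.2436
So the posterior for Segment I is 0.0476 / 0.2436 ≈ 0.195.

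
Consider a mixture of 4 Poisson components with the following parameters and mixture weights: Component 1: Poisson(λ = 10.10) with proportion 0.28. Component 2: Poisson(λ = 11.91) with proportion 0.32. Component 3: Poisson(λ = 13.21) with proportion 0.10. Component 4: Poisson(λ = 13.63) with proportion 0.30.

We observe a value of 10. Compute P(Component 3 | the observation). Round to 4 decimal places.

0.0823

The responsibility of component k is π_k f_k(x) divided by Σ_j π_j f_j(x).
Poisson probabilities:
  f_1 = 0.125048
  f_2 = 0.106392
  f_3 = 0.0817024
  f_4 = 0.0734111
Multiply by the mixture weights:
  π_1·f_1 = 0.28 × 0.125048 = 0.0350134
  π_2·f_2 = 0.32 × 0.106392 = 0.0340453
  π_3·f_3 = 0.10 × 0.0817024 = 0.00817024
  π_4·f_4 = 0.30 × 0.0734111 = 0.0220233
Evidence: 0.0350134 + 0.0340453 + 0.00817024 + 0.0220233 = 0.0992523
Responsibility of Component 3: 0.00817024 / 0.0992523 ≈ 0.0823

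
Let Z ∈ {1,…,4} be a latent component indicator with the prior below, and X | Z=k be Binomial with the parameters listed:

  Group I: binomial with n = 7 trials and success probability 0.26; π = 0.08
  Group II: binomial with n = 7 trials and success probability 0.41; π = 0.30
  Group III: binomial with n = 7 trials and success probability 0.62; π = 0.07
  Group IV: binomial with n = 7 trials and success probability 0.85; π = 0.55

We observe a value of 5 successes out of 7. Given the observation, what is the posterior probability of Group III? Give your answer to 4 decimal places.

Posterior ∝ prior × likelihood, so P(k | x) ∝ P(Z=k) f_k(x); normalise over all components.
Component likelihoods at x = 5 successes out of 7:
  p_I = 0.0136631
  p_II = 0.084692
  p_III = 0.277808
  p_IV = 0.209651
Multiply by the mixture weights:
  P(Z=I)·p_I = 0.08 × 0.0136631 = 0.00109305
  P(Z=II)·p_II = 0.30 × 0.084692 = 0.0254076
  P(Z=III)·p_III = 0.07 × 0.277808 = 0.0194466
  P(Z=IV)·p_IV = 0.55 × 0.209651 = 0.115308
Sum: 0.00109305 + 0.0254076 + 0.0194466 + 0.115308 = 0.161255
So the posterior for Group III is 0.0194466 / 0.161255 ≈ 0.1206.

0.1206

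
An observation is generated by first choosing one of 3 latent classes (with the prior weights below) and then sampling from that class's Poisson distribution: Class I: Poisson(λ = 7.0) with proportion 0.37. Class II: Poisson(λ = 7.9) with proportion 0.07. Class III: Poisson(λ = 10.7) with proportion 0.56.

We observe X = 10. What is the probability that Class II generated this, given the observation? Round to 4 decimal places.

P(component k | x) = π_k·f_k(x) / marginal(x), where marginal(x) = Σ_j π_j·f_j(x).
Poisson probabilities:
  L_I = 0.0709833
  L_II = 0.0967345
  L_III = 0.122215
Prior × likelihood for each component:
  π_I·L_I = 0.37 × 0.0709833 = 0.0262638
  π_II·L_II = 0.07 × 0.0967345 = 0.00677142
  π_III·L_III = 0.56 × 0.122215 = 0.0684403
Sum: 0.0262638 + 0.00677142 + 0.0684403 = 0.101476
P(Class II | x) = 0.00677142 / 0.101476 ≈ 0.0667

0.0667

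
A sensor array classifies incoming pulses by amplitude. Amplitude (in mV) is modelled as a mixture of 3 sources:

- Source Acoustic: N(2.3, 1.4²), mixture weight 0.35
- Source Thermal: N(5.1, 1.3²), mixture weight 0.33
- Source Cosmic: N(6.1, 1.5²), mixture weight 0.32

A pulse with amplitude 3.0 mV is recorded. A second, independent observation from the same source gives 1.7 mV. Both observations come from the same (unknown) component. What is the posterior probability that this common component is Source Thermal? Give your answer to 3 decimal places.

Apply Bayes' rule: the posterior for each component is proportional to its prior times its likelihood at x.
Since both observations come from the same component, the likelihood for component k is f_k(x₁)·f_k(x₂).
  L_Acoustic = [(1/(1.4·√(2π)))·exp(−(3.0−2.3)²/(2·1.4²)) = 0.284959·exp(-0.12500) = 0.251475] × [0.259955] = 0.0653722
  L_Thermal = [(1/(1.3·√(2π)))·exp(−(3.0−5.1)²/(2·1.3²)) = 0.306879·exp(-1.30473) = 0.0832392] × [0.0100376] = 0.000835519
  L_Cosmic = [(1/(1.5·√(2π)))·exp(−(3.0−6.1)²/(2·1.5²)) = 0.265962·exp(-2.13556) = 0.031431] × [0.0036007] = 0.000113174
Multiply by the mixture weights:
  π_Acoustic·L_Acoustic = 0.35 × 0.0653722 = 0.0228803
  π_Thermal·L_Thermal = 0.33 × 0.000835519 = 0.000275721
  π_Cosmic·L_Cosmic = 0.32 × 0.000113174 = 3.62156e-05
Marginal: 0.0228803 + 0.000275721 + 3.62156e-05 = 0.0231922
Responsibility of Source Thermal: 0.000275721 / 0.0231922 ≈ 0.012

0.012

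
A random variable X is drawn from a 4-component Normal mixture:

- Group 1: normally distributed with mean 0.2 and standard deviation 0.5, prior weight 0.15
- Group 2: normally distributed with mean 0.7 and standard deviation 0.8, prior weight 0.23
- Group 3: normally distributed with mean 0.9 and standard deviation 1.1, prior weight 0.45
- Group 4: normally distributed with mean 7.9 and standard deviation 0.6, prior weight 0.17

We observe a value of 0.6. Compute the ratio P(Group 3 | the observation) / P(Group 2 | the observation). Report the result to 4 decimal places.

1.3817

Only the two components matter; the odds are (w_i f_i(x)) / (w_j f_j(x)).
Normal densities:
  L_1 = (1/(0.5·√(2π)))·exp(−(0.6−0.2)²/(2·0.5²)) = 0.797885·exp(-0.32000) = 0.579383
  L_2 = (1/(0.8·√(2π)))·exp(−(0.6−0.7)²/(2·0.8²)) = 0.498678·exp(-0.00781) = 0.494797
  L_3 = (1/(1.1·√(2π)))·exp(−(0.6−0.9)²/(2·1.1²)) = 0.362675·exp(-0.03719) = 0.349435
  L_4 = (1/(0.6·√(2π)))·exp(−(0.6−7.9)²/(2·0.6²)) = 0.664904·exp(-74.01389) = 4.77458e-33
Odds = (0.45/0.23) × (0.349435/0.494797) = 1.95652 × 0.706218 ≈ 1.3817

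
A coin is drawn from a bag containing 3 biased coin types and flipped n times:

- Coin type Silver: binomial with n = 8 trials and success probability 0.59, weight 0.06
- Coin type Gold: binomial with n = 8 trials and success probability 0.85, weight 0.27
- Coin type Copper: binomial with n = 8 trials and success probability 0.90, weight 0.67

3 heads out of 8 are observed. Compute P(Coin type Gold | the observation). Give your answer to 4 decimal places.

Posterior ∝ prior × likelihood, so P(k | x) ∝ π_k f_k(x); normalise over all components.
Component likelihoods at x = 3 heads out of 8:
  f_Silver = 0.133249
  f_Gold = 0.00261157
  f_Copper = 0.00040824
Prior × likelihood for each component:
  π_Silver·f_Silver = 0.06 × 0.133249 = 0.00799493
  π_Gold·f_Gold = 0.27 × 0.00261157 = 0.000705123
  π_Copper·f_Copper = 0.67 × 0.00040824 = 0.000273521
Evidence: 0.00799493 + 0.000705123 + 0.000273521 = 0.00897357
P(Coin type Gold | 3 heads out of 8) ≈ 0.0786

0.0786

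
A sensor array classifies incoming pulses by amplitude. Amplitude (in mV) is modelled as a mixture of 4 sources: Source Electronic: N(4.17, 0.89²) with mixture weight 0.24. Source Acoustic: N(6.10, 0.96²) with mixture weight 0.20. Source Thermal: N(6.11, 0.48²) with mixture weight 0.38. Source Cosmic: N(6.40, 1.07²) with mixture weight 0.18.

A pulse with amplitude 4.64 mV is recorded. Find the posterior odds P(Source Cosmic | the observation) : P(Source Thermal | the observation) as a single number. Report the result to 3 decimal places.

5.976

Only the two components matter; the odds are (π_i f_i(x)) / (π_j f_j(x)).
Normal densities:
  L_Electronic = 0.389908
  L_Acoustic = 0.130735
  L_Thermal = 0.0076395
  L_Cosmic = 0.0963875
Odds = (0.18/0.38) × (0.0963875/0.0076395) = 0.473684 × 12.617 ≈ 5.976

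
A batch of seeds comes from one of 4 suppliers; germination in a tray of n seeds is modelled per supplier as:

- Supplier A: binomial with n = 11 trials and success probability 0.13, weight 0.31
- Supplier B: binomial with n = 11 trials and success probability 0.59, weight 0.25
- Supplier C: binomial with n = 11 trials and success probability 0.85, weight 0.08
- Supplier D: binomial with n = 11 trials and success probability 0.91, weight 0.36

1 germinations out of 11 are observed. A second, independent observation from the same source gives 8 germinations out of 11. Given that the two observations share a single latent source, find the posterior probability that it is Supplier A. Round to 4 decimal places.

0.0261

P(component k | x) = π_k·f_k(x) / marginal(x), where marginal(x) = Σ_j π_j·f_j(x).
Since both observations come from the same component, the likelihood for component k is f_k(x₁)·f_k(x₂).
  p_A = [C(11,1)·0.13^1·0.87^10 = 11·0.13·0.248423 = 0.355245] × [8.86316e-06] = 3.1486e-06
  p_B = [C(11,1)·0.59^1·0.41^10 = 11·0.59·0.000134227 = 0.000871131] × [0.166975] = 0.000145457
  p_C = [C(11,1)·0.85^1·0.15^10 = 11·0.85·5.7665e-09 = 5.39168e-08] × [0.151743] = 8.18151e-09
  p_D = [C(11,1)·0.91^1·0.09^10 = 11·0.91·3.48678e-11 = 3.49027e-10] × [0.0565643] = 1.97425e-11
Weight by the priors:
  π_A·p_A = 0.31 × 3.1486e-06 = 9.76065e-07
  π_B·p_B = 0.25 × 0.000145457 = 3.63643e-05
  π_C·p_C = 0.08 × 8.18151e-09 = 6.54521e-10
  π_D·p_D = 0.36 × 1.97425e-11 = 7.10729e-12
Denominator: 9.76065e-07 + 3.63643e-05 + 6.54521e-10 + 7.10729e-12 = 3.7341e-05
Responsibility of Supplier A: 9.76065e-07 / 3.7341e-05 ≈ 0.0261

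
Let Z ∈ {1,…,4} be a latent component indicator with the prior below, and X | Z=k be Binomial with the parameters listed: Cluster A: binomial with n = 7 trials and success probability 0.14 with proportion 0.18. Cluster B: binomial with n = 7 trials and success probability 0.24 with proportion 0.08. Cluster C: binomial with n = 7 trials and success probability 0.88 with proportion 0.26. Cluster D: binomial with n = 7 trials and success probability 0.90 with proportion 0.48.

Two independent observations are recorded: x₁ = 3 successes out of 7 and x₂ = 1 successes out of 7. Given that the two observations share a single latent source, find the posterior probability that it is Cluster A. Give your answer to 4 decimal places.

Apply Bayes' rule: the posterior for each component is proportional to its prior times its likelihood at x.
Since both observations come from the same component, the likelihood for component k is f_k(x₁)·f_k(x₂).
  L_A = [0.0525347] × [0.396476] = 0.0208287
  L_B = [0.16142] × [0.323736] = 0.0522573
  L_C = [0.00494585] × [1.83937e-05] = 9.09723e-08
  L_D = [0.0025515] × [6.3e-06] = 1.60744e-08
Multiply by the mixture weights:
  π_A·L_A = 0.18 × 0.0208287 = 0.00374917
  π_B·L_B = 0.08 × 0.0522573 = 0.00418058
  π_C·L_C = 0.26 × 9.09723e-08 = 2.36528e-08
  π_D·L_D = 0.48 × 1.60744e-08 = 7.71574e-09
Denominator: 0.00374917 + 0.00418058 + 2.36528e-08 + 7.71574e-09 = 0.00792979
Responsibility of Cluster A: 0.00374917 / 0.00792979 ≈ 0.4728

0.4728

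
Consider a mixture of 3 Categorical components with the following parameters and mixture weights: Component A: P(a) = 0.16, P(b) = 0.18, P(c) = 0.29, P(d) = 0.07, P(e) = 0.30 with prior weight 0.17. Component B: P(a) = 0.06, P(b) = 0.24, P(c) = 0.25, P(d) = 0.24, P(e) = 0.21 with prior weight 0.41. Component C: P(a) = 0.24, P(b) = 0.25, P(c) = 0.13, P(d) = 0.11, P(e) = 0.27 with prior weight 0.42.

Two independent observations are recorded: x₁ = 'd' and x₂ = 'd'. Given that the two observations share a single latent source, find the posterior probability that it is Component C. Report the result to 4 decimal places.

By Bayes' theorem, P(k | x) = w_k f_k(x) / Σ_j w_j f_j(x).
Since both observations come from the same component, the likelihood for component k is f_k(x₁)·f_k(x₂).
  p_A = [P(d | comp) = 0.07] × [0.07] = 0.0049
  p_B = [P(d | comp) = 0.24] × [0.24] = 0.0576
  p_C = [P(d | comp) = 0.11] × [0.11] = 0.0121
Weight by the priors:
  w_A·p_A = 0.17 × 0.0049 = 0.000833
  w_B·p_B = 0.41 × 0.0576 = 0.023616
  w_C·p_C = 0.42 × 0.0121 = 0.005082
Marginal: 0.000833 + 0.023616 + 0.005082 = 0.029531
P(Component C | data) = 0.005082 / 0.029531 ≈ 0.1721

0.1721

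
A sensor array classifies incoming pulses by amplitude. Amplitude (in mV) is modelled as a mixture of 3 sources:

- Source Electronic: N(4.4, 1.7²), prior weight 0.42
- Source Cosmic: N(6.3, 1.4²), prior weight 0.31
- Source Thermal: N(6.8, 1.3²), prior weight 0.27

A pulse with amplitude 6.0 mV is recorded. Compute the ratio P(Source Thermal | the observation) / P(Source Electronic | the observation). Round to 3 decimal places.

1.083

Since P(k|x) ∝ P(Z=k) f_k(x), the posterior odds are P(Z=i) f_i(x) / (P(Z=j) f_j(x)).
Evaluate each component's likelihood at the observed value:
  L_Electronic = 0.150699
  L_Cosmic = 0.278491
  L_Thermal = 0.253941
0.0685642 / 0.0632934 ≈ 1.083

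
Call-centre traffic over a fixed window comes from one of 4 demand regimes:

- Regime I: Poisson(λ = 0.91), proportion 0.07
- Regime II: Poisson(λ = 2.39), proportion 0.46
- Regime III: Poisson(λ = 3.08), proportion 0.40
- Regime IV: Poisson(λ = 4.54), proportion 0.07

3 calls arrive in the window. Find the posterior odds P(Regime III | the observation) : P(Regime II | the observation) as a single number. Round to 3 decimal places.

0.933

Since P(k|x) ∝ π_k f_k(x), the posterior odds are π_i f_i(x) / (π_j f_j(x)).
Poisson probabilities:
  f_I = e^(−0.91)·0.91^3/3! = 0.0505551
  f_II = e^(−2.39)·2.39^3/3! = 0.208487
  f_III = e^(−3.08)·3.08^3/3! = 0.223807
  f_IV = e^(−4.54)·4.54^3/3! = 0.166464
Posterior odds = (π_III·f_III) / (π_II·f_II) = (0.40·0.223807) / (0.46·0.208487) = 0.0895228 / 0.0959039 ≈ 0.933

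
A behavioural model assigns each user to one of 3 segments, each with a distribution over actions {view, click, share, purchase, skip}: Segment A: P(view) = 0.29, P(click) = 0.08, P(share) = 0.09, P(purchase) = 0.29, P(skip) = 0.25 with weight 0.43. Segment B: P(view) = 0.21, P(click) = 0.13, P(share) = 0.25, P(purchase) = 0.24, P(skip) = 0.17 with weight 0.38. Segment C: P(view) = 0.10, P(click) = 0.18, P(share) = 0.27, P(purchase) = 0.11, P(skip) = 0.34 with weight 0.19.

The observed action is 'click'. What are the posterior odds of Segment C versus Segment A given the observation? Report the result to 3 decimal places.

Since P(k|x) ∝ w_k f_k(x), the posterior odds are w_i f_i(x) / (w_j f_j(x)).
Evaluate each component's likelihood at the observed value:
  L_A = P(click | comp) = 0.08
  L_B = P(click | comp) = 0.13
  L_C = P(click | comp) = 0.18
Odds = (0.19/0.43) × (0.18/0.08) = 0.44186 × 2.25 ≈ 0.994

0.994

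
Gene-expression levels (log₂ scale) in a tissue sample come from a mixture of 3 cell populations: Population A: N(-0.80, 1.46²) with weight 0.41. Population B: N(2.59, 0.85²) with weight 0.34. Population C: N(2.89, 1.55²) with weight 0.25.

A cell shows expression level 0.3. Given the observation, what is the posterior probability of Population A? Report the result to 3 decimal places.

0.807

Apply Bayes' rule: the posterior for each component is proportional to its prior times its likelihood at x.
Component likelihoods at x = 0.3:
  p_A = (1/(1.46·√(2π)))·exp(−(0.3−-0.80)²/(2·1.46²)) = 0.273248·exp(-0.28382) = 0.205728
  p_B = (1/(0.85·√(2π)))·exp(−(0.3−2.59)²/(2·0.85²)) = 0.469344·exp(-3.62913) = 0.012456
  p_C = (1/(1.55·√(2π)))·exp(−(0.3−2.89)²/(2·1.55²)) = 0.257382·exp(-1.39607) = 0.0637198
Multiply by the mixture weights:
  P(Z=A)·p_A = 0.41 × 0.205728 = 0.0843486
  P(Z=B)·p_B = 0.34 × 0.012456 = 0.00423503
  P(Z=C)·p_C = 0.25 × 0.0637198 = 0.0159299
Normaliser: 0.0843486 + 0.00423503 + 0.0159299 = 0.104514
P(Population A | x) = 0.0843486 / 0.104514 ≈ 0.807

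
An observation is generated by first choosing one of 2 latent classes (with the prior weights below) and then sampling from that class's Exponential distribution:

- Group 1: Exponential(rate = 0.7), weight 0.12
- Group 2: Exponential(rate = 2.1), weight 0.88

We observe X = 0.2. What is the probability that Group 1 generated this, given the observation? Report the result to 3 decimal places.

The responsibility of component k is w_k f_k(x) divided by Σ_j w_j f_j(x).
Component likelihoods at x = 0.2:
  L_1 = 0.608551
  L_2 = 1.3798
Unnormalised posteriors:
  w_1·L_1 = 0.12 × 0.608551 = 0.0730261
  w_2·L_2 = 0.88 × 1.3798 = 1.21422
Evidence: 0.0730261 + 1.21422 = 1.28725
P(Group 1 | x) = 0.0730261 / 1.28725 ≈ 0.057

0.057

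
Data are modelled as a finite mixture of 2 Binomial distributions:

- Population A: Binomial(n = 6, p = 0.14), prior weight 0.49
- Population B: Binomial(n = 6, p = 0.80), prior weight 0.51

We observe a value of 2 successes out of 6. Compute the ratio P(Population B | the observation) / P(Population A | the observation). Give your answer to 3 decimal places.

0.099

The posterior odds equal the prior odds times the likelihood ratio: (w_i/w_j)·(f_i(x)/f_j(x)).
Component likelihoods at x = 2 successes out of 6:
  p_A = C(6,2)·0.14^2·0.86^4 = 15·0.0196·0.547008 = 0.16082
  p_B = C(6,2)·0.80^2·0.20^4 = 15·0.64·0.0016 = 0.01536
Odds = (0.51/0.49) × (0.01536/0.16082) = 1.04082 × 0.0955103 ≈ 0.099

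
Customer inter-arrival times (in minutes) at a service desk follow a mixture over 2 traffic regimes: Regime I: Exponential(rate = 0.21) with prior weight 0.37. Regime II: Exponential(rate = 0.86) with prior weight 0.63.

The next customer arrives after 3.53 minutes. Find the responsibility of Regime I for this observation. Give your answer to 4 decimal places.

Posterior ∝ prior × likelihood, so P(k | x) ∝ π_k f_k(x); normalise over all components.
Exponential densities:
  L_I = 0.21·e^(−0.21·3.53) = 0.21·e^(−0.7413) = 0.100064
  L_II = 0.86·e^(−0.86·3.53) = 0.86·e^(−3.0358) = 0.0413111
Unnormalised posteriors:
  π_I·L_I = 0.37 × 0.100064 = 0.0370236
  π_II·L_II = 0.63 × 0.0413111 = 0.026026
Evidence: 0.0370236 + 0.026026 = 0.0630496
Responsibility of Regime I: 0.0370236 / 0.0630496 ≈ 0.5872

0.5872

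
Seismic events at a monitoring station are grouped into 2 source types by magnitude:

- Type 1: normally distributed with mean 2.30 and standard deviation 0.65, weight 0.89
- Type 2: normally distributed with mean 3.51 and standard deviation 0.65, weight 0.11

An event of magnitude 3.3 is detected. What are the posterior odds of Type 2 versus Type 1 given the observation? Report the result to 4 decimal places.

0.3831

Only the two components matter; the odds are (w_i f_i(x)) / (w_j f_j(x)).
Evaluate each component's likelihood at the observed value:
  L_1 = (1/(0.65·√(2π)))·exp(−(3.3−2.30)²/(2·0.65²)) = 0.613757·exp(-1.18343) = 0.187948
  L_2 = (1/(0.65·√(2π)))·exp(−(3.3−3.51)²/(2·0.65²)) = 0.613757·exp(-0.05219) = 0.582547
Posterior odds = (w_2·L_2) / (w_1·L_1) = (0.11·0.582547) / (0.89·0.187948) = 0.0640802 / 0.167274 ≈ 0.3831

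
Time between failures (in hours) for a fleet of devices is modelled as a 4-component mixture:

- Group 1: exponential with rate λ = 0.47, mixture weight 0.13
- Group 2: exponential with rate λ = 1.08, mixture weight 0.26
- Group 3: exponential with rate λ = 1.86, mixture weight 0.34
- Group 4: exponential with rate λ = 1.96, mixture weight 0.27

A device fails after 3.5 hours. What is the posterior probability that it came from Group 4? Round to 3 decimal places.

0.028

By Bayes' theorem, P(k | x) = π_k f_k(x) / Σ_j π_j f_j(x).
Evaluate each component's likelihood at the observed value:
  p_1 = 0.47·e^(−0.47·3.5) = 0.47·e^(−1.6450) = 0.0907159
  p_2 = 1.08·e^(−1.08·3.5) = 1.08·e^(−3.7800) = 0.0246485
  p_3 = 1.86·e^(−1.86·3.5) = 1.86·e^(−6.5100) = 0.00276857
  p_4 = 1.96·e^(−1.96·3.5) = 1.96·e^(−6.8600) = 0.00205587
Weight by the priors:
  π_1·p_1 = 0.13 × 0.0907159 = 0.0117931
  π_2·p_2 = 0.26 × 0.0246485 = 0.00640861
  π_3·p_3 = 0.34 × 0.00276857 = 0.000941315
  π_4·p_4 = 0.27 × 0.00205587 = 0.000555085
Normaliser: 0.0117931 + 0.00640861 + 0.000941315 + 0.000555085 = 0.0196981
P(Group 4 | x) = 0.000555085 / 0.0196981 ≈ 0.028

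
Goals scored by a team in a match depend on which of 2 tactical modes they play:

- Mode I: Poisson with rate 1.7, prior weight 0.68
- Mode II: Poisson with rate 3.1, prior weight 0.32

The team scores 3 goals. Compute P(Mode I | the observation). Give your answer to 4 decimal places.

0.5870

Posterior ∝ prior × likelihood, so P(k | x) ∝ π_k f_k(x); normalise over all components.
Poisson probabilities:
  f_I = 0.149587
  f_II = 0.223677
Prior × likelihood for each component:
  π_I·f_I = 0.68 × 0.149587 = 0.101719
  π_II·f_II = 0.32 × 0.223677 = 0.0715766
Marginal: 0.101719 + 0.0715766 = 0.173296
So the posterior for Mode I is 0.101719 / 0.173296 ≈ 0.5870.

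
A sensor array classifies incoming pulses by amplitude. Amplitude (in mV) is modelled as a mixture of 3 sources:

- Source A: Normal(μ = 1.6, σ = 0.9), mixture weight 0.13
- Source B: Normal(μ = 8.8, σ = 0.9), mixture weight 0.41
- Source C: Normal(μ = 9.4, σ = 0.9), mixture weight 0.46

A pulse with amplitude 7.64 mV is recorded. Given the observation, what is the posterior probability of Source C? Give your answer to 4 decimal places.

Posterior ∝ prior × likelihood, so P(k | x) ∝ π_k f_k(x); normalise over all components.
Evaluate each component's likelihood at the observed value:
  p_A = 7.35479e-11
  p_B = 0.193168
  p_C = 0.0655019
Prior × likelihood for each component:
  π_A·p_A = 0.13 × 7.35479e-11 = 9.56123e-12
  π_B·p_B = 0.41 × 0.193168 = 0.0791989
  π_C·p_C = 0.46 × 0.0655019 = 0.0301309
Evidence: 9.56123e-12 + 0.0791989 + 0.0301309 = 0.10933
Responsibility of Source C: 0.0301309 / 0.10933 ≈ 0.2756

0.2756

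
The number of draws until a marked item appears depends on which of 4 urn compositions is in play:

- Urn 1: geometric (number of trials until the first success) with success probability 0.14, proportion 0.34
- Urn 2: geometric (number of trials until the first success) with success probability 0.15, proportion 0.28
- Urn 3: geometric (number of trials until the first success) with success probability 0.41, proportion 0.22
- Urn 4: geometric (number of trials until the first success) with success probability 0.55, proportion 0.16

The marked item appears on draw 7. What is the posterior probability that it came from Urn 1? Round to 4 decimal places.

P(component k | x) = π_k·f_k(x) / marginal(x), where marginal(x) = Σ_j π_j·f_j(x).
Component likelihoods at x = 7:
  p_1 = 0.0566394
  p_2 = 0.0565724
  p_3 = 0.017294
  p_4 = 0.00456707
Multiply by the mixture weights:
  π_1·p_1 = 0.34 × 0.0566394 = 0.0192574
  π_2·p_2 = 0.28 × 0.0565724 = 0.0158403
  π_3·p_3 = 0.22 × 0.017294 = 0.00380468
  π_4·p_4 = 0.16 × 0.00456707 = 0.000730731
Denominator: 0.0192574 + 0.0158403 + 0.00380468 + 0.000730731 = 0.0396331
P(Urn 1 | data) ≈ 0.4859

0.4859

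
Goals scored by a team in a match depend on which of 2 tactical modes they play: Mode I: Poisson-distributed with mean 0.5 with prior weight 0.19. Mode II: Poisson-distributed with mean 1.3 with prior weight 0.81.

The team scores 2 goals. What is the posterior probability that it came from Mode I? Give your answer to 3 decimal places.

By Bayes' theorem, P(k | x) = π_k f_k(x) / Σ_j π_j f_j(x).
Component likelihoods at x = 2 goals:
  L_I = 0.0758163
  L_II = 0.230289
Weight by the priors:
  π_I·L_I = 0.19 × 0.0758163 = 0.0144051
  π_II·L_II = 0.81 × 0.230289 = 0.186534
Sum: 0.0144051 + 0.186534 = 0.200939
Responsibility of Mode I: 0.0144051 / 0.200939 ≈ 0.072

0.072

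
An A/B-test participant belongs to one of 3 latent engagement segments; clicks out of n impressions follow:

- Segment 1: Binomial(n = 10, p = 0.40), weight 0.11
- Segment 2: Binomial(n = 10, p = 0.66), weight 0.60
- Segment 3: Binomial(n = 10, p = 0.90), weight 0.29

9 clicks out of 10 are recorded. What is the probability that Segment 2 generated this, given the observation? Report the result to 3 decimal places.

0.301

P(component k | x) = π_k·f_k(x) / marginal(x), where marginal(x) = Σ_j π_j·f_j(x).
Component likelihoods at x = 9 clicks out of 10:
  p_1 = C(10,9)·0.40^9·0.60^1 = 10·0.000262144·0.6 = 0.00157286
  p_2 = C(10,9)·0.66^9·0.34^1 = 10·0.0237627·0.34 = 0.0807931
  p_3 = C(10,9)·0.90^9·0.10^1 = 10·0.38742·0.1 = 0.38742
Prior × likelihood for each component:
  π_1·p_1 = 0.11 × 0.00157286 = 0.000173015
  π_2·p_2 = 0.60 × 0.0807931 = 0.0484759
  π_3·p_3 = 0.29 × 0.38742 = 0.112352
Sum: 0.000173015 + 0.0484759 + 0.112352 = 0.161001
Responsibility of Segment 2: 0.0484759 / 0.161001 ≈ 0.301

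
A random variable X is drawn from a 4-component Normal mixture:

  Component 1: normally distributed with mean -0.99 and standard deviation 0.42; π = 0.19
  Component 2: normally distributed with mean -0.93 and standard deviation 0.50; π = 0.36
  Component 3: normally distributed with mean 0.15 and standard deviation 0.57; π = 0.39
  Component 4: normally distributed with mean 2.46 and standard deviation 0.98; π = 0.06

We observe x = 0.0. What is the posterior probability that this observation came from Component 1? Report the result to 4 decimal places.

0.0343

Apply Bayes' rule: the posterior for each component is proportional to its prior times its likelihood at x.
Normal densities:
  L_1 = 0.0590424
  L_2 = 0.141481
  L_3 = 0.676079
  L_4 = 0.0174346
Weight by the priors:
  π_1·L_1 = 0.19 × 0.0590424 = 0.0112181
  π_2·L_2 = 0.36 × 0.141481 = 0.0509331
  π_3·L_3 = 0.39 × 0.676079 = 0.263671
  π_4·L_4 = 0.06 × 0.0174346 = 0.00104608
Normaliser: 0.0112181 + 0.0509331 + 0.263671 + 0.00104608 = 0.326868
P(Component 1 | the observation) ≈ 0.0343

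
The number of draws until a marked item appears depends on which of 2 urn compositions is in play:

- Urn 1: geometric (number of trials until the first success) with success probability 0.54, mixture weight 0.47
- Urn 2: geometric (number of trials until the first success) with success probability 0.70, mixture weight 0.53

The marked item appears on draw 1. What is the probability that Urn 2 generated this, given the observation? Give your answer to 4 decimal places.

0.5938

The responsibility of component k is π_k f_k(x) divided by Σ_j π_j f_j(x).
Evaluate each component's likelihood at the observed value:
  f_1 = 0.54
  f_2 = 0.7
Multiply by the mixture weights:
  π_1·f_1 = 0.47 × 0.54 = 0.2538
  π_2·f_2 = 0.53 × 0.7 = 0.371
Marginal: 0.2538 + 0.371 = 0.6248
So the posterior for Urn 2 is 0.371 / 0.6248 ≈ 0.5938.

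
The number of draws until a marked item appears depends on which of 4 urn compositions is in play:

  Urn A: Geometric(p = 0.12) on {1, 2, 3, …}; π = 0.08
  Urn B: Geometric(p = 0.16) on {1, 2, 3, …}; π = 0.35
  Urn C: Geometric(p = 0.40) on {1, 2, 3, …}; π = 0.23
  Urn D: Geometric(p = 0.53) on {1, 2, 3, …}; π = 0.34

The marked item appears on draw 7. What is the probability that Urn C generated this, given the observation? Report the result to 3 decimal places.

The responsibility of component k is w_k f_k(x) divided by Σ_j w_j f_j(x).
Component likelihoods at x = 7:
  L_A = 0.12·(1−0.12)^6 = 0.12·0.464404 = 0.0557285
  L_B = 0.16·(1−0.16)^6 = 0.16·0.351298 = 0.0562077
  L_C = 0.40·(1−0.40)^6 = 0.40·0.046656 = 0.0186624
  L_D = 0.53·(1−0.53)^6 = 0.53·0.0107792 = 0.00571298
Weight by the priors:
  w_A·L_A = 0.08 × 0.0557285 = 0.00445828
  w_B·L_B = 0.35 × 0.0562077 = 0.0196727
  w_C·L_C = 0.23 × 0.0186624 = 0.00429235
  w_D·L_D = 0.34 × 0.00571298 = 0.00194241
Evidence: 0.00445828 + 0.0196727 + 0.00429235 + 0.00194241 = 0.0303657
Responsibility of Urn C: 0.00429235 / 0.0303657 ≈ 0.141

0.141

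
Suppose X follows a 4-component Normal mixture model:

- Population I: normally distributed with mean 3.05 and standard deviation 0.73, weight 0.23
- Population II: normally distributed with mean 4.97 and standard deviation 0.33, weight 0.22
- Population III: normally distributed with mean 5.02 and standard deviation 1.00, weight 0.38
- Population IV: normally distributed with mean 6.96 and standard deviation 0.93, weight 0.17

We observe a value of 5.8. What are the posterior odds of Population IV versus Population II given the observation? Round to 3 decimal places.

The posterior odds equal the prior odds times the likelihood ratio: (π_i/π_j)·(f_i(x)/f_j(x)).
Evaluate each component's likelihood at the observed value:
  p_I = 0.000452901
  p_II = 0.0511358
  p_III = 0.294305
  p_IV = 0.197057
0.0334997 / 0.0112499 ≈ 2.978

2.978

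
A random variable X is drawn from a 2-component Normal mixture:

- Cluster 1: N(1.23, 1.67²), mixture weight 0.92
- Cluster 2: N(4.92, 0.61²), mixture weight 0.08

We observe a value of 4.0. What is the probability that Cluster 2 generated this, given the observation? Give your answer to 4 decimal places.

P(component k | x) = w_k·f_k(x) / marginal(x), where marginal(x) = Σ_j w_j·f_j(x).
Normal densities:
  f_1 = (1/(1.67·√(2π)))·exp(−(4.0−1.23)²/(2·1.67²)) = 0.238888·exp(-1.37561) = 0.0603632
  f_2 = (1/(0.61·√(2π)))·exp(−(4.0−4.92)²/(2·0.61²)) = 0.654004·exp(-1.13733) = 0.209722
Prior × likelihood for each component:
  w_1·f_1 = 0.92 × 0.0603632 = 0.0555341
  w_2·f_2 = 0.08 × 0.209722 = 0.0167778
Sum: 0.0555341 + 0.0167778 = 0.0723119
P(Cluster 2 | 4.0) = 0.0167778 / 0.0723119 ≈ 0.2320

0.2320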